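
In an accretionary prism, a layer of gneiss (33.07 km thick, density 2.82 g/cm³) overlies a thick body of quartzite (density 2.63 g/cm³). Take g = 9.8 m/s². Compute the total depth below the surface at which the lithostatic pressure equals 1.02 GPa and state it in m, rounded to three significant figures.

37200 m

Pressure at base of upper layers: 2820×9.8×33070 = 9.139×10^8 Pa = 0.9139 GPa
Remaining pressure to be supplied by quartzite: 1.020×10^9 − 9.139×10^8 = 1.061×10^8 Pa
Additional depth in quartzite = 1.061×10^8 Pa / (2630 kg/m³ × 9.8 m/s²) = 4115.7 m
Total depth = 33070 m + 4115.7 m = 37186 m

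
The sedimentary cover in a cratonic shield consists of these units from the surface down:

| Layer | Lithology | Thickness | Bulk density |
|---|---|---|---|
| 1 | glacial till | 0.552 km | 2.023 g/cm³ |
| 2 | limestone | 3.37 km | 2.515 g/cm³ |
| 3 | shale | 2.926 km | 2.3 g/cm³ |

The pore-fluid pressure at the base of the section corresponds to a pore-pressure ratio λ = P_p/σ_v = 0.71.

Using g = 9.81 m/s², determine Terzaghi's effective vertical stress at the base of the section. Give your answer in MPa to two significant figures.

46 MPa

Overburden (lithostatic) stress σ_v:
glacial till: 2023 kg/m³ × 9.81 m/s² × 552 m = 1.095×10^7 Pa = 10.95 MPa
limestone: 2515 kg/m³ × 9.81 m/s² × 3370 m = 8.315×10^7 Pa = 83.15 MPa
shale: 2300 kg/m³ × 9.81 m/s² × 2926 m = 6.602×10^7 Pa = 66.02 MPa
Total = 10.95 + 83.15 + 66.02 = 160.12 MPa
Pore pressure P_p = λ·σ_v = 0.71 × 160.1 MPa = 113.7 MPa
Effective stress σ' = σ_v − P_p = 160.1 − 113.7 = 46.435 MPa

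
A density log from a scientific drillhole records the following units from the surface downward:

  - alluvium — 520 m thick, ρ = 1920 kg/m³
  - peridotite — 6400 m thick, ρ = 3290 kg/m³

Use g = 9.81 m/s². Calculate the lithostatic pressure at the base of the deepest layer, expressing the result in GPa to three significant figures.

alluvium: 1920 kg/m³ × 9.81 m/s² × 520 m = 9.794×10^6 Pa = 9.794×10^-3 GPa
peridotite: 3290 kg/m³ × 9.81 m/s² × 6400 m = 2.066×10^8 Pa = 0.2066 GPa
Total = 9.794×10^-3 + 0.2066 = 0.21635 GPa

0.216 GPa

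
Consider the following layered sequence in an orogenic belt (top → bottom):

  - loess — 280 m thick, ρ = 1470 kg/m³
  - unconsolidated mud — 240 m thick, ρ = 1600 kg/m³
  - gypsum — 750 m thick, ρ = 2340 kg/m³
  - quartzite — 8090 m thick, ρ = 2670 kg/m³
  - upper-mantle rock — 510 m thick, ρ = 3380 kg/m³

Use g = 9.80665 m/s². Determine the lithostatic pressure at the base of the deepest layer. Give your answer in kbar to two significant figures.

loess: 1470 kg/m³ × 9.80665 m/s² × 280 m = 4.036×10^6 Pa = 0.04036 kbar
unconsolidated mud: 1600 kg/m³ × 9.80665 m/s² × 240 m = 3.766×10^6 Pa = 0.03766 kbar
gypsum: 2340 kg/m³ × 9.80665 m/s² × 750 m = 1.721×10^7 Pa = 0.1721 kbar
quartzite: 2670 kg/m³ × 9.80665 m/s² × 8090 m = 2.118×10^8 Pa = 2.118 kbar
upper-mantle rock: 3380 kg/m³ × 9.80665 m/s² × 510 m = 1.690×10^7 Pa = 0.1690 kbar
Total = 0.04036 + 0.03766 + 0.1721 + 2.118 + 0.1690 = 2.5374 kbar

2.5 kbar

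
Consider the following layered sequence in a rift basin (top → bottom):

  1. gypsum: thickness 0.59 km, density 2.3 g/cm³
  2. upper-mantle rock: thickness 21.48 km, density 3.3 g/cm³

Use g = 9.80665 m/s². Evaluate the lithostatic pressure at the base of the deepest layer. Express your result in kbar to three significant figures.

gypsum: 2300 kg/m³ × 9.80665 m/s² × 590 m = 1.331×10^7 Pa = 0.1331 kbar
upper-mantle rock: 3300 kg/m³ × 9.80665 m/s² × 21480 m = 6.951×10^8 Pa = 6.951 kbar
Total = 0.1331 + 6.951 = 7.0844 kbar

7.08 kbar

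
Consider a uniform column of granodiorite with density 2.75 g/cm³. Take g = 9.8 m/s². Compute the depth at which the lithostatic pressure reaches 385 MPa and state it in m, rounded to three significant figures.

h = P/(ρg) = 385 MPa / (2750 kg/m³ × 9.8 m/s²) = 3.850×10^8 Pa / 26950 Pa/m = 14286 m

14300 m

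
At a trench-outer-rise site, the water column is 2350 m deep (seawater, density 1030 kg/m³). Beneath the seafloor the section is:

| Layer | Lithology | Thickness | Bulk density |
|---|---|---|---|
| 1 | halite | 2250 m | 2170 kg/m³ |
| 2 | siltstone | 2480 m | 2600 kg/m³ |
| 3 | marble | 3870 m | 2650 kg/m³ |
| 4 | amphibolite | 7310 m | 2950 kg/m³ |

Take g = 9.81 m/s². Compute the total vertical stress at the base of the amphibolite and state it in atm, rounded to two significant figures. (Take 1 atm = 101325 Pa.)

seawater: 1030 kg/m³ × 9.81 m/s² × 2350 m = 2.375×10^7 Pa = 234.3 atm
halite: 2170 kg/m³ × 9.81 m/s² × 2250 m = 4.790×10^7 Pa = 472.7 atm
siltstone: 2600 kg/m³ × 9.81 m/s² × 2480 m = 6.325×10^7 Pa = 624.3 atm
marble: 2650 kg/m³ × 9.81 m/s² × 3870 m = 1.006×10^8 Pa = 992.9 atm
amphibolite: 2950 kg/m³ × 9.81 m/s² × 7310 m = 2.115×10^8 Pa = 2088 atm
Total = 234.3 + 472.7 + 624.3 + 992.9 + 2088 = 4412.1 atm

4400 atm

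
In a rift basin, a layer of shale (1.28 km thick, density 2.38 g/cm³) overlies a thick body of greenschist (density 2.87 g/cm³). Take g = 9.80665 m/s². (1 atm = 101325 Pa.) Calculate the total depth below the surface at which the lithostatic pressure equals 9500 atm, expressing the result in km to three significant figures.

34.4 km

Pressure at base of upper layers: 2380×9.80665×1280 = 2.987×10^7 Pa = 294.8 atm
Remaining pressure to be supplied by greenschist: 9.626×10^8 − 2.987×10^7 = 9.327×10^8 Pa
Additional depth in greenschist = 9.327×10^8 Pa / (2870 kg/m³ × 9.80665 m/s²) = 33139 m
Total depth = 1280 m + 33139 m = 34419 m
= 34.419 km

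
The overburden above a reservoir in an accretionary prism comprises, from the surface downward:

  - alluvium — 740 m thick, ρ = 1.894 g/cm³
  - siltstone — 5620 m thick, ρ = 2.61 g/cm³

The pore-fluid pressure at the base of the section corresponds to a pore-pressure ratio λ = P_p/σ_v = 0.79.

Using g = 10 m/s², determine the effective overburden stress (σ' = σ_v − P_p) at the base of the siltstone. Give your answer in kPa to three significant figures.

Overburden (lithostatic) stress σ_v:
alluvium: 1894 kg/m³ × 10 m/s² × 740 m = 1.402×10^7 Pa = 14.02 MPa
siltstone: 2610 kg/m³ × 10 m/s² × 5620 m = 1.467×10^8 Pa = 146.7 MPa
Total = 14.02 + 146.7 = 160.70 MPa
Pore pressure P_p = λ·σ_v = 0.79 × 160.7 MPa = 127.0 MPa
Effective stress σ' = σ_v − P_p = 160.7 − 127.0 = 33.746 MPa = 33746 kPa

33700 kPa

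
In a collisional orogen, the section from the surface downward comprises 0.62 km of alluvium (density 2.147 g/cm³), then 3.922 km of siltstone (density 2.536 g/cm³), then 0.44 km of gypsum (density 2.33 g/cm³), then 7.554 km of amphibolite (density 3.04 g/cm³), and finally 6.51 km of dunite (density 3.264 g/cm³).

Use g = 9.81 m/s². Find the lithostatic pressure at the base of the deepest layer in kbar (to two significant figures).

alluvium: 2147 kg/m³ × 9.81 m/s² × 620 m = 1.306×10^7 Pa = 0.1306 kbar
siltstone: 2536 kg/m³ × 9.81 m/s² × 3922 m = 9.757×10^7 Pa = 0.9757 kbar
gypsum: 2330 kg/m³ × 9.81 m/s² × 440 m = 1.006×10^7 Pa = 0.1006 kbar
amphibolite: 3040 kg/m³ × 9.81 m/s² × 7554 m = 2.253×10^8 Pa = 2.253 kbar
dunite: 3264 kg/m³ × 9.81 m/s² × 6510 m = 2.084×10^8 Pa = 2.084 kbar
Total = 0.1306 + 0.9757 + 0.1006 + 2.253 + 2.084 = 5.5442 kbar

5.5 kbar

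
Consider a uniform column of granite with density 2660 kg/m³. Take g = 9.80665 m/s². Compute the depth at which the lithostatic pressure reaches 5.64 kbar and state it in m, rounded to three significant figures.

21600 m

h = P/(ρg) = 5.64 kbar / (2660 kg/m³ × 9.80665 m/s²) = 5.640×10^8 Pa / 26086 Pa/m = 21621 m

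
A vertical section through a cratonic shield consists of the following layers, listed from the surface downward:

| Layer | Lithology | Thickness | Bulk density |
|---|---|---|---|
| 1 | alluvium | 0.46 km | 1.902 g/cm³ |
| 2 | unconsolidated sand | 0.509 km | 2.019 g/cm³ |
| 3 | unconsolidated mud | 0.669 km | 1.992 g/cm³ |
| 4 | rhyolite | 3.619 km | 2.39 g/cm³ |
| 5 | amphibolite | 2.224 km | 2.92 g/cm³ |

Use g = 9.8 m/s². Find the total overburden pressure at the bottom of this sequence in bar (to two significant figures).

alluvium: 1902 kg/m³ × 9.8 m/s² × 460 m = 8.574×10^6 Pa = 85.74 bar
unconsolidated sand: 2019 kg/m³ × 9.8 m/s² × 509 m = 1.007×10^7 Pa = 100.7 bar
unconsolidated mud: 1992 kg/m³ × 9.8 m/s² × 669 m = 1.306×10^7 Pa = 130.6 bar
rhyolite: 2390 kg/m³ × 9.8 m/s² × 3619 m = 8.476×10^7 Pa = 847.6 bar
amphibolite: 2920 kg/m³ × 9.8 m/s² × 2224 m = 6.364×10^7 Pa = 636.4 bar
Total = 85.74 + 100.7 + 130.6 + 847.6 + 636.4 = 1801.1 bar

1800 bar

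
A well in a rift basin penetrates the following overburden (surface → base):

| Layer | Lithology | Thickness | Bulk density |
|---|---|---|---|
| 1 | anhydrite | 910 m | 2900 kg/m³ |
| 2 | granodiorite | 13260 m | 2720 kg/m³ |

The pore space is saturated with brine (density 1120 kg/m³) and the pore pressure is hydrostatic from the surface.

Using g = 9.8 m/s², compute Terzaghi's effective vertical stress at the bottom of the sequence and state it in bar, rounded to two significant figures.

2200 bar

Overburden (lithostatic) stress σ_v:
anhydrite: 2900 kg/m³ × 9.8 m/s² × 910 m = 2.586×10^7 Pa = 25.86 MPa
granodiorite: 2720 kg/m³ × 9.8 m/s² × 13260 m = 3.535×10^8 Pa = 353.5 MPa
Total = 25.86 + 353.5 = 379.32 MPa
Pore pressure P_p = 1120 kg/m³ × 9.8 m/s² × 14170 m = 1.555×10^8 Pa = 155.5 MPa
Effective stress σ' = σ_v − P_p = 379.3 − 155.5 = 223.79 MPa = 2237.9 bar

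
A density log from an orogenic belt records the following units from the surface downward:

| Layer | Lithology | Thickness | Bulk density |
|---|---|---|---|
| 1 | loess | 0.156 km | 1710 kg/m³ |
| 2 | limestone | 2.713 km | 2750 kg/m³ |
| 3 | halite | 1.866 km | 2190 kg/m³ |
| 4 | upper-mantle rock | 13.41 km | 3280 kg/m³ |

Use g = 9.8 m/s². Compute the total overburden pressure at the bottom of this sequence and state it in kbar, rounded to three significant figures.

5.47 kbar

loess: 1710 kg/m³ × 9.8 m/s² × 156 m = 2.614×10^6 Pa = 0.02614 kbar
limestone: 2750 kg/m³ × 9.8 m/s² × 2713 m = 7.312×10^7 Pa = 0.7312 kbar
halite: 2190 kg/m³ × 9.8 m/s² × 1866 m = 4.005×10^7 Pa = 0.4005 kbar
upper-mantle rock: 3280 kg/m³ × 9.8 m/s² × 13410 m = 4.311×10^8 Pa = 4.311 kbar
Total = 0.02614 + 0.7312 + 0.4005 + 4.311 = 5.4683 kbar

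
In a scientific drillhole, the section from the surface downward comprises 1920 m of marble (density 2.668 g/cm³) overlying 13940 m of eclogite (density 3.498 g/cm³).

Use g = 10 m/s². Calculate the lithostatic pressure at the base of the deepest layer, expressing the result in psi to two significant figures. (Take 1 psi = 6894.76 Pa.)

78000 psi

marble: 2668 kg/m³ × 10 m/s² × 1920 m = 5.123×10^7 Pa = 7430 psi
eclogite: 3498 kg/m³ × 10 m/s² × 13940 m = 4.876×10^8 Pa = 70723 psi
Total = 7430 + 70723 = 78153 psi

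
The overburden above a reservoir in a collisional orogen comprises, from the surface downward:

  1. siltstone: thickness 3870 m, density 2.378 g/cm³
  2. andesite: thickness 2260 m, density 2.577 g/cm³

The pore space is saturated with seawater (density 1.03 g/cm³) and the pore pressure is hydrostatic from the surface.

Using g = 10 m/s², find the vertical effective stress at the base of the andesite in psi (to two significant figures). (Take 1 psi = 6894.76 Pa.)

13000 psi

Overburden (lithostatic) stress σ_v:
siltstone: 2378 kg/m³ × 10 m/s² × 3870 m = 9.203×10^7 Pa = 92.03 MPa
andesite: 2577 kg/m³ × 10 m/s² × 2260 m = 5.824×10^7 Pa = 58.24 MPa
Total = 92.03 + 58.24 = 150.27 MPa
Pore pressure P_p = 1030 kg/m³ × 10 m/s² × 6130 m = 6.314×10^7 Pa = 63.14 MPa
Effective stress σ' = σ_v − P_p = 150.3 − 63.14 = 87.130 MPa = 12637 psi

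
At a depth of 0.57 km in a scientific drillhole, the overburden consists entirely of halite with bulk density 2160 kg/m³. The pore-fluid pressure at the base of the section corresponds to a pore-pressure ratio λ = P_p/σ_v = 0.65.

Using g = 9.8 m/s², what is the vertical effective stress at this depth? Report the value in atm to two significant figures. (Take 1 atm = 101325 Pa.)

Overburden (lithostatic) stress σ_v:
halite: 2160 kg/m³ × 9.8 m/s² × 570 m = 1.207×10^7 Pa = 12.07 MPa
Pore pressure P_p = λ·σ_v = 0.65 × 12.07 MPa = 7.843 MPa
Effective stress σ' = σ_v − P_p = 12.07 − 7.843 = 4.2230 MPa = 41.678 atm

42 atm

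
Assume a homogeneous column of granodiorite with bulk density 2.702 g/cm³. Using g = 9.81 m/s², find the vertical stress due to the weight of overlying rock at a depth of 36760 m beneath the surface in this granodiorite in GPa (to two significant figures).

granodiorite: 2702 kg/m³ × 9.81 m/s² × 36760 m = 9.744×10^8 Pa = 0.9744 GPa

0.97 GPa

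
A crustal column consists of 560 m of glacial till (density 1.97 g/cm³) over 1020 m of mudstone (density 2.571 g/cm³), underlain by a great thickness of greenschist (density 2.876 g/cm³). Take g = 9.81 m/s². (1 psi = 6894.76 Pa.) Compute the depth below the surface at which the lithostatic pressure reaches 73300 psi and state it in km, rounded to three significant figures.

18.2 km

Pressure at base of upper layers: 1970×9.81×560 + 2571×9.81×1020 = 3.655×10^7 Pa = 5301 psi
Remaining pressure to be supplied by greenschist: 5.054×10^8 − 3.655×10^7 = 4.688×10^8 Pa
Additional depth in greenschist = 4.688×10^8 Pa / (2876 kg/m³ × 9.81 m/s²) = 16617 m
Total depth = 1580 m + 16617 m = 18197 m
= 18.197 km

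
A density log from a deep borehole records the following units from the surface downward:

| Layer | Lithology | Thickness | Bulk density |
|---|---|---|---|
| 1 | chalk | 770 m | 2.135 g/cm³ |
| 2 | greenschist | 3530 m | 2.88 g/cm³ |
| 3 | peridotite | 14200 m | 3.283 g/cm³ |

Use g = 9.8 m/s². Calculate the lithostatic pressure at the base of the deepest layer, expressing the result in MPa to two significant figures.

chalk: 2135 kg/m³ × 9.8 m/s² × 770 m = 1.611×10^7 Pa = 16.11 MPa
greenschist: 2880 kg/m³ × 9.8 m/s² × 3530 m = 9.963×10^7 Pa = 99.63 MPa
peridotite: 3283 kg/m³ × 9.8 m/s² × 14200 m = 4.569×10^8 Pa = 456.9 MPa
Total = 16.11 + 99.63 + 456.9 = 572.60 MPa

570 MPa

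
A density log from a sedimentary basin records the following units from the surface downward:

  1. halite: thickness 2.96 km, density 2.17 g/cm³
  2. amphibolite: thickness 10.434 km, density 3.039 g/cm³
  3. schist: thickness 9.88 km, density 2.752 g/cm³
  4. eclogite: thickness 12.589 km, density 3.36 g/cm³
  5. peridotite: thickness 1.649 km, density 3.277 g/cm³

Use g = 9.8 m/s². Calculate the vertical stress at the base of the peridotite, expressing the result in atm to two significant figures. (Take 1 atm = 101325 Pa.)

halite: 2170 kg/m³ × 9.8 m/s² × 2960 m = 6.295×10^7 Pa = 621.2 atm
amphibolite: 3039 kg/m³ × 9.8 m/s² × 10434 m = 3.107×10^8 Pa = 3067 atm
schist: 2752 kg/m³ × 9.8 m/s² × 9880 m = 2.665×10^8 Pa = 2630 atm
eclogite: 3360 kg/m³ × 9.8 m/s² × 12589 m = 4.145×10^8 Pa = 4091 atm
peridotite: 3277 kg/m³ × 9.8 m/s² × 1649 m = 5.296×10^7 Pa = 522.6 atm
Total = 621.2 + 3067 + 2630 + 4091 + 522.6 = 10932 atm

11000 atm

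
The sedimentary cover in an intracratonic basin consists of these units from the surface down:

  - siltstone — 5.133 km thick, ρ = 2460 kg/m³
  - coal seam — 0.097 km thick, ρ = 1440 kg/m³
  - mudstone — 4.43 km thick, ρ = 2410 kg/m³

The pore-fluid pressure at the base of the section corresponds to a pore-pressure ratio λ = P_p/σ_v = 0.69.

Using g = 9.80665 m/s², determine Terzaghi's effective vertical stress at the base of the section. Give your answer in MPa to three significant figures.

71.3 MPa

Overburden (lithostatic) stress σ_v:
siltstone: 2460 kg/m³ × 9.80665 m/s² × 5133 m = 1.238×10^8 Pa = 123.8 MPa
coal seam: 1440 kg/m³ × 9.80665 m/s² × 97 m = 1.370×10^6 Pa = 1.370 MPa
mudstone: 2410 kg/m³ × 9.80665 m/s² × 4430 m = 1.047×10^8 Pa = 104.7 MPa
Total = 123.8 + 1.370 + 104.7 = 229.90 MPa
Pore pressure P_p = λ·σ_v = 0.69 × 229.9 MPa = 158.6 MPa
Effective stress σ' = σ_v − P_p = 229.9 − 158.6 = 71.269 MPa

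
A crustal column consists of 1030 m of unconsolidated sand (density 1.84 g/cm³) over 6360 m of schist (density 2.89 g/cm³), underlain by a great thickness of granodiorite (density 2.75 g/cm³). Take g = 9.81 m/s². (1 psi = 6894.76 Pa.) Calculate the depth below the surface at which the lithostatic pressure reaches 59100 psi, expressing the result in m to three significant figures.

Pressure at base of upper layers: 1840×9.81×1030 + 2890×9.81×6360 = 1.989×10^8 Pa = 28849 psi
Remaining pressure to be supplied by granodiorite: 4.075×10^8 − 1.989×10^8 = 2.086×10^8 Pa
Additional depth in granodiorite = 2.086×10^8 Pa / (2750 kg/m³ × 9.81 m/s²) = 7731.5 m
Total depth = 7390 m + 7731.5 m = 15121 m

15100 m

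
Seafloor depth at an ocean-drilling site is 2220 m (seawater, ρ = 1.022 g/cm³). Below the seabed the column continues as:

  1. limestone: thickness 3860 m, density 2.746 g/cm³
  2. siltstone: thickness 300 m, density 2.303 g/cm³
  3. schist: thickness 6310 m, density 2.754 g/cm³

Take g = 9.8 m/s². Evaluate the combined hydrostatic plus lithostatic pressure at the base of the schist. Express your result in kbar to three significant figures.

seawater: 1022 kg/m³ × 9.8 m/s² × 2220 m = 2.223×10^7 Pa = 0.2223 kbar
limestone: 2746 kg/m³ × 9.8 m/s² × 3860 m = 1.039×10^8 Pa = 1.039 kbar
siltstone: 2303 kg/m³ × 9.8 m/s² × 300 m = 6.771×10^6 Pa = 0.06771 kbar
schist: 2754 kg/m³ × 9.8 m/s² × 6310 m = 1.703×10^8 Pa = 1.703 kbar
Total = 0.2223 + 1.039 + 0.06771 + 1.703 = 3.0318 kbar

3.03 kbar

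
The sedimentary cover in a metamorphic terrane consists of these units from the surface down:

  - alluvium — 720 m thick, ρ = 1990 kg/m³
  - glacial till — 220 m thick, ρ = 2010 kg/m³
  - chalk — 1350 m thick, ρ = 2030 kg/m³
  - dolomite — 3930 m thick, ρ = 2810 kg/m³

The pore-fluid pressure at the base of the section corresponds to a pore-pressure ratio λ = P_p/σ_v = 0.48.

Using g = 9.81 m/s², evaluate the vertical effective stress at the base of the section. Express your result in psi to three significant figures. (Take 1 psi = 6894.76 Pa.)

Overburden (lithostatic) stress σ_v:
alluvium: 1990 kg/m³ × 9.81 m/s² × 720 m = 1.406×10^7 Pa = 14.06 MPa
glacial till: 2010 kg/m³ × 9.81 m/s² × 220 m = 4.338×10^6 Pa = 4.338 MPa
chalk: 2030 kg/m³ × 9.81 m/s² × 1350 m = 2.688×10^7 Pa = 26.88 MPa
dolomite: 2810 kg/m³ × 9.81 m/s² × 3930 m = 1.083×10^8 Pa = 108.3 MPa
Total = 14.06 + 4.338 + 26.88 + 108.3 = 153.61 MPa
Pore pressure P_p = λ·σ_v = 0.48 × 153.6 MPa = 73.73 MPa
Effective stress σ' = σ_v − P_p = 153.6 − 73.73 = 79.879 MPa = 11585 psi

11600 psi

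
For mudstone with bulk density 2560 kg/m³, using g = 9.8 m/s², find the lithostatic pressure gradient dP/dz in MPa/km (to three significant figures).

dP/dz = ρg = 2560 kg/m³ × 9.8 m/s² = 25088 Pa/m
= 25088 Pa/m × (1 MPa/km / 1000.0 Pa/m) = 25.088 MPa/km

25.1 MPa/km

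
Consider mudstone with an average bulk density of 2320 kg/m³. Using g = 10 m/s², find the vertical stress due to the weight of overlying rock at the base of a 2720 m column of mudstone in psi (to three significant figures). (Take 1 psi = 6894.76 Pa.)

9150 psi

mudstone: 2320 kg/m³ × 10 m/s² × 2720 m = 6.310×10^7 Pa = 9152 psi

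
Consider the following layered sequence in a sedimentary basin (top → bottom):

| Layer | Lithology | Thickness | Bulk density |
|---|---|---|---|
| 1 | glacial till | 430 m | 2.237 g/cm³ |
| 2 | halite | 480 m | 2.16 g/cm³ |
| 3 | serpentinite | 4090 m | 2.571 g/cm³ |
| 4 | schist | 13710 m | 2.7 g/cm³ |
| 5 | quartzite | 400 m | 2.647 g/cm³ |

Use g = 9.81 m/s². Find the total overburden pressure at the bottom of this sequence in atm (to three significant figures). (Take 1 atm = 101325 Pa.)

4900 atm

glacial till: 2237 kg/m³ × 9.81 m/s² × 430 m = 9.436×10^6 Pa = 93.13 atm
halite: 2160 kg/m³ × 9.81 m/s² × 480 m = 1.017×10^7 Pa = 100.4 atm
serpentinite: 2571 kg/m³ × 9.81 m/s² × 4090 m = 1.032×10^8 Pa = 1018 atm
schist: 2700 kg/m³ × 9.81 m/s² × 13710 m = 3.631×10^8 Pa = 3584 atm
quartzite: 2647 kg/m³ × 9.81 m/s² × 400 m = 1.039×10^7 Pa = 102.5 atm
Total = 93.13 + 100.4 + 1018 + 3584 + 102.5 = 4898.0 atm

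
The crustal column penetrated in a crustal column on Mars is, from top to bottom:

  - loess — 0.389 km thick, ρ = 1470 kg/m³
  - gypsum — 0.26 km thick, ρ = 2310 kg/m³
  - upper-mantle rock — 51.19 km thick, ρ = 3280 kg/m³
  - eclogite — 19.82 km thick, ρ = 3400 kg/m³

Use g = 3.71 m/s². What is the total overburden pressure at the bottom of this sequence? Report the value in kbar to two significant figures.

8.8 kbar

loess: 1470 kg/m³ × 3.71 m/s² × 389 m = 2.121×10^6 Pa = 0.02121 kbar
gypsum: 2310 kg/m³ × 3.71 m/s² × 260 m = 2.228×10^6 Pa = 0.02228 kbar
upper-mantle rock: 3280 kg/m³ × 3.71 m/s² × 51190 m = 6.229×10^8 Pa = 6.229 kbar
eclogite: 3400 kg/m³ × 3.71 m/s² × 19820 m = 2.500×10^8 Pa = 2.500 kbar
Total = 0.02121 + 0.02228 + 6.229 + 2.500 = 8.7728 kbar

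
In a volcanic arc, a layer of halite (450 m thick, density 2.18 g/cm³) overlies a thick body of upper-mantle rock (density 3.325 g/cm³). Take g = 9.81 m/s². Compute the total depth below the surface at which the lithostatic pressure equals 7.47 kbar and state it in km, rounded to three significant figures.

Pressure at base of upper layers: 2180×9.81×450 = 9.624×10^6 Pa = 0.09624 kbar
Remaining pressure to be supplied by upper-mantle rock: 7.470×10^8 − 9.624×10^6 = 7.374×10^8 Pa
Additional depth in upper-mantle rock = 7.374×10^8 Pa / (3325 kg/m³ × 9.81 m/s²) = 22606 m
Total depth = 450 m + 22606 m = 23056 m
= 23.056 km

23.1 km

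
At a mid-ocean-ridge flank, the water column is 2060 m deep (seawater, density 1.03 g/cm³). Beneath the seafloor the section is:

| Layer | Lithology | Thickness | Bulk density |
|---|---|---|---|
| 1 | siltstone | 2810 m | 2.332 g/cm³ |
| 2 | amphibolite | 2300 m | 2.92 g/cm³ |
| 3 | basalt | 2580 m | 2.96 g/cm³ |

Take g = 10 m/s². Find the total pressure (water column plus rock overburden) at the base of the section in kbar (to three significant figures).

2.30 kbar

seawater: 1030 kg/m³ × 10 m/s² × 2060 m = 2.122×10^7 Pa = 0.2122 kbar
siltstone: 2332 kg/m³ × 10 m/s² × 2810 m = 6.553×10^7 Pa = 0.6553 kbar
amphibolite: 2920 kg/m³ × 10 m/s² × 2300 m = 6.716×10^7 Pa = 0.6716 kbar
basalt: 2960 kg/m³ × 10 m/s² × 2580 m = 7.637×10^7 Pa = 0.7637 kbar
Total = 0.2122 + 0.6553 + 0.6716 + 0.7637 = 2.3028 kbar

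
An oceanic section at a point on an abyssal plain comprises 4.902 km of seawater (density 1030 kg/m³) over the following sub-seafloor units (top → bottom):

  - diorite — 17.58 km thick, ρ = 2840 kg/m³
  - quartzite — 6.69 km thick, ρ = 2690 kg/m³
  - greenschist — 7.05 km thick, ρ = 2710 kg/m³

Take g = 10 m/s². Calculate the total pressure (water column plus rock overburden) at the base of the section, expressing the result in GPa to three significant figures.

0.921 GPa

seawater: 1030 kg/m³ × 10 m/s² × 4902 m = 5.049×10^7 Pa = 0.05049 GPa
diorite: 2840 kg/m³ × 10 m/s² × 17580 m = 4.993×10^8 Pa = 0.4993 GPa
quartzite: 2690 kg/m³ × 10 m/s² × 6690 m = 1.800×10^8 Pa = 0.1800 GPa
greenschist: 2710 kg/m³ × 10 m/s² × 7050 m = 1.911×10^8 Pa = 0.1911 GPa
Total = 0.05049 + 0.4993 + 0.1800 + 0.1911 = 0.92078 GPa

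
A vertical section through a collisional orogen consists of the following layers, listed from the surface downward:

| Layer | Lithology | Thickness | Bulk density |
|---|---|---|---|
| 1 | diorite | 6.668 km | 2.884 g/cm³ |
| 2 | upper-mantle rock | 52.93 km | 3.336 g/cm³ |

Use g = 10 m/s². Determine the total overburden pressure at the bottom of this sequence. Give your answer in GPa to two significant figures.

diorite: 2884 kg/m³ × 10 m/s² × 6668 m = 1.923×10^8 Pa = 0.1923 GPa
upper-mantle rock: 3336 kg/m³ × 10 m/s² × 52930 m = 1.766×10^9 Pa = 1.766 GPa
Total = 0.1923 + 1.766 = 1.9580 GPa

2.0 GPa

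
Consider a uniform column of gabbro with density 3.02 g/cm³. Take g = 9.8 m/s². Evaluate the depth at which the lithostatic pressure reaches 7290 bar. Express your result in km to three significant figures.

h = P/(ρg) = 7290 bar / (3020 kg/m³ × 9.8 m/s²) = 7.290×10^8 Pa / 29596 Pa/m = 24632 m
= 24.632 km

24.6 km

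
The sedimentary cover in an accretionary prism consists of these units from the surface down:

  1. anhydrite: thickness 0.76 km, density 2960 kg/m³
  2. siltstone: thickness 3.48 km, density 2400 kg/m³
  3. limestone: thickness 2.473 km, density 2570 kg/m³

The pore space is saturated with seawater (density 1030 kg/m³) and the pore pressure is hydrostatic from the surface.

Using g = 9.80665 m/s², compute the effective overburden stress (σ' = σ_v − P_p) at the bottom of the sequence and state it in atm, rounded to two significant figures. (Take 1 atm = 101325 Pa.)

970 atm

Overburden (lithostatic) stress σ_v:
anhydrite: 2960 kg/m³ × 9.80665 m/s² × 760 m = 2.206×10^7 Pa = 22.06 MPa
siltstone: 2400 kg/m³ × 9.80665 m/s² × 3480 m = 8.191×10^7 Pa = 81.91 MPa
limestone: 2570 kg/m³ × 9.80665 m/s² × 2473 m = 6.233×10^7 Pa = 62.33 MPa
Total = 22.06 + 81.91 + 62.33 = 166.29 MPa
Pore pressure P_p = 1030 kg/m³ × 9.80665 m/s² × 6713 m = 6.781×10^7 Pa = 67.81 MPa
Effective stress σ' = σ_v − P_p = 166.3 − 67.81 = 98.486 MPa = 971.99 atm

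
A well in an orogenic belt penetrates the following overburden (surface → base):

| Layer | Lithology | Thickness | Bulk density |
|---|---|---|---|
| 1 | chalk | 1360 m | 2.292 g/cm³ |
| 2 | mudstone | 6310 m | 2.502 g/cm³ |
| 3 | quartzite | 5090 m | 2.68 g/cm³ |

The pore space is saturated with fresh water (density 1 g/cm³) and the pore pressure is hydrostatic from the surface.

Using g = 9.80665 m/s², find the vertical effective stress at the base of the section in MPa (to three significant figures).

Overburden (lithostatic) stress σ_v:
chalk: 2292 kg/m³ × 9.80665 m/s² × 1360 m = 3.057×10^7 Pa = 30.57 MPa
mudstone: 2502 kg/m³ × 9.80665 m/s² × 6310 m = 1.548×10^8 Pa = 154.8 MPa
quartzite: 2680 kg/m³ × 9.80665 m/s² × 5090 m = 1.338×10^8 Pa = 133.8 MPa
Total = 30.57 + 154.8 + 133.8 = 319.17 MPa
Pore pressure P_p = 1000 kg/m³ × 9.80665 m/s² × 12760 m = 1.251×10^8 Pa = 125.1 MPa
Effective stress σ' = σ_v − P_p = 319.2 − 125.1 = 194.03 MPa

194 MPa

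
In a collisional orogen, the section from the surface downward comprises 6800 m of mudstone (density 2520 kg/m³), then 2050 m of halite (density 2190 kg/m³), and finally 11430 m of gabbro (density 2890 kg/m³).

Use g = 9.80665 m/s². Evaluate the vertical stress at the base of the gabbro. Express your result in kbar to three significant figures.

mudstone: 2520 kg/m³ × 9.80665 m/s² × 6800 m = 1.680×10^8 Pa = 1.680 kbar
halite: 2190 kg/m³ × 9.80665 m/s² × 2050 m = 4.403×10^7 Pa = 0.4403 kbar
gabbro: 2890 kg/m³ × 9.80665 m/s² × 11430 m = 3.239×10^8 Pa = 3.239 kbar
Total = 1.680 + 0.4403 + 3.239 = 5.3601 kbar

5.36 kbar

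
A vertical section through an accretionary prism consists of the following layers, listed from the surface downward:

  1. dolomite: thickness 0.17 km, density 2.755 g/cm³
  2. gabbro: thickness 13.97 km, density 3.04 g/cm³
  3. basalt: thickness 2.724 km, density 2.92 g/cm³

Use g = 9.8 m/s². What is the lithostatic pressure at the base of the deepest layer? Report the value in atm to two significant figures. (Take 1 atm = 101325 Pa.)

dolomite: 2755 kg/m³ × 9.8 m/s² × 170 m = 4.590×10^6 Pa = 45.30 atm
gabbro: 3040 kg/m³ × 9.8 m/s² × 13970 m = 4.162×10^8 Pa = 4108 atm
basalt: 2920 kg/m³ × 9.8 m/s² × 2724 m = 7.795×10^7 Pa = 769.3 atm
Total = 45.30 + 4108 + 769.3 = 4922.1 atm

4900 atm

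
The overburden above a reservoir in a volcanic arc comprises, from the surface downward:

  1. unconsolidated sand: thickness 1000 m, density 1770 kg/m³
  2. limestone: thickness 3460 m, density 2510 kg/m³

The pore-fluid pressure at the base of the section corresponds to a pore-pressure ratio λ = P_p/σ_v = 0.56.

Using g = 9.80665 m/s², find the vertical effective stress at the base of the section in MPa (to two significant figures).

45 MPa

Overburden (lithostatic) stress σ_v:
unconsolidated sand: 1770 kg/m³ × 9.80665 m/s² × 1000 m = 1.736×10^7 Pa = 17.36 MPa
limestone: 2510 kg/m³ × 9.80665 m/s² × 3460 m = 8.517×10^7 Pa = 85.17 MPa
Total = 17.36 + 85.17 = 102.52 MPa
Pore pressure P_p = λ·σ_v = 0.56 × 102.5 MPa = 57.41 MPa
Effective stress σ' = σ_v − P_p = 102.5 − 57.41 = 45.111 MPa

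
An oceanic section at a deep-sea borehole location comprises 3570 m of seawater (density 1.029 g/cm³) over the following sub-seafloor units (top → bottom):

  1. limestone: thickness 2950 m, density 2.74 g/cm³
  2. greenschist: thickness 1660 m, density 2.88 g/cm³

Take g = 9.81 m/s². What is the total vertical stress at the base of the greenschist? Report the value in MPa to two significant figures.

seawater: 1029 kg/m³ × 9.81 m/s² × 3570 m = 3.604×10^7 Pa = 36.04 MPa
limestone: 2740 kg/m³ × 9.81 m/s² × 2950 m = 7.929×10^7 Pa = 79.29 MPa
greenschist: 2880 kg/m³ × 9.81 m/s² × 1660 m = 4.690×10^7 Pa = 46.90 MPa
Total = 36.04 + 79.29 + 46.90 = 162.23 MPa

160 MPa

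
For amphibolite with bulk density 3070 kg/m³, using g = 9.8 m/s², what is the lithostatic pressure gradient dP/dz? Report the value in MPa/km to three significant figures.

dP/dz = ρg = 3070 kg/m³ × 9.8 m/s² = 30086 Pa/m
= 30086 Pa/m × (1 MPa/km / 1000.0 Pa/m) = 30.086 MPa/km

30.1 MPa/km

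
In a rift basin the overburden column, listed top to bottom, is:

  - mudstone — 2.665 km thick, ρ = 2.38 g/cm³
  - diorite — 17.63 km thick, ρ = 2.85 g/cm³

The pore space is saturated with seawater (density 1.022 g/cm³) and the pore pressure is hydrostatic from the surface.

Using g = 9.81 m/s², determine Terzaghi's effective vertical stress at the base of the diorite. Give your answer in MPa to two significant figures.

Overburden (lithostatic) stress σ_v:
mudstone: 2380 kg/m³ × 9.81 m/s² × 2665 m = 6.222×10^7 Pa = 62.22 MPa
diorite: 2850 kg/m³ × 9.81 m/s² × 17630 m = 4.929×10^8 Pa = 492.9 MPa
Total = 62.22 + 492.9 = 555.13 MPa
Pore pressure P_p = 1022 kg/m³ × 9.81 m/s² × 20295 m = 2.035×10^8 Pa = 203.5 MPa
Effective stress σ' = σ_v − P_p = 555.1 − 203.5 = 351.66 MPa

350 MPa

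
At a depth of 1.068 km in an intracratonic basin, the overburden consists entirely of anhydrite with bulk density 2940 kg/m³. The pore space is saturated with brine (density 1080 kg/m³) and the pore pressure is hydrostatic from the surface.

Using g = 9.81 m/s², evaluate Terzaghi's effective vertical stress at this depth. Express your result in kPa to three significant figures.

19500 kPa

Overburden (lithostatic) stress σ_v:
anhydrite: 2940 kg/m³ × 9.81 m/s² × 1068 m = 3.080×10^7 Pa = 30.80 MPa
Pore pressure P_p = 1080 kg/m³ × 9.81 m/s² × 1068 m = 1.132×10^7 Pa = 11.32 MPa
Effective stress σ' = σ_v − P_p = 30.80 − 11.32 = 19.487 MPa = 19487 kPa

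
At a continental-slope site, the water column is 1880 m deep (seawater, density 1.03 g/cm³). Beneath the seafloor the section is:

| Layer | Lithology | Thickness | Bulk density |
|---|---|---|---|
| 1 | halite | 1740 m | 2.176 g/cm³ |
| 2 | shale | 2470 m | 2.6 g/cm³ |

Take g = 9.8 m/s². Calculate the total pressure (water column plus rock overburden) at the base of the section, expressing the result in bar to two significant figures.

seawater: 1030 kg/m³ × 9.8 m/s² × 1880 m = 1.898×10^7 Pa = 189.8 bar
halite: 2176 kg/m³ × 9.8 m/s² × 1740 m = 3.711×10^7 Pa = 371.1 bar
shale: 2600 kg/m³ × 9.8 m/s² × 2470 m = 6.294×10^7 Pa = 629.4 bar
Total = 189.8 + 371.1 + 629.4 = 1190.2 bar

1200 bar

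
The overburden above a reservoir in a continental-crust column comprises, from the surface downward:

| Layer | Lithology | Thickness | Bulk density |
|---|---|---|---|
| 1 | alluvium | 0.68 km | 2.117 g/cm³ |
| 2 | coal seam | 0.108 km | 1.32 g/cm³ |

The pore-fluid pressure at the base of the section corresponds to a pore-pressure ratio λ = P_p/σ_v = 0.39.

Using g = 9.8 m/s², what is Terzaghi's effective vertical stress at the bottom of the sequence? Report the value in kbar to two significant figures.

0.095 kbar

Overburden (lithostatic) stress σ_v:
alluvium: 2117 kg/m³ × 9.8 m/s² × 680 m = 1.411×10^7 Pa = 14.11 MPa
coal seam: 1320 kg/m³ × 9.8 m/s² × 108 m = 1.397×10^6 Pa = 1.397 MPa
Total = 14.11 + 1.397 = 15.505 MPa
Pore pressure P_p = λ·σ_v = 0.39 × 15.50 MPa = 6.047 MPa
Effective stress σ' = σ_v − P_p = 15.50 − 6.047 = 9.4579 MPa = 0.094579 kbar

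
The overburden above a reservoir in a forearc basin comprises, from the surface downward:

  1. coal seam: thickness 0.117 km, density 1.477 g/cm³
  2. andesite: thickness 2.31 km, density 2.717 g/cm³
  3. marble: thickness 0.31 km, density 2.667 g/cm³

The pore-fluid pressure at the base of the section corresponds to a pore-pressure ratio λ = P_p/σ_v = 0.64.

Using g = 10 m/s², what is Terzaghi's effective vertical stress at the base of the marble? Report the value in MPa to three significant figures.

26.2 MPa

Overburden (lithostatic) stress σ_v:
coal seam: 1477 kg/m³ × 10 m/s² × 117 m = 1.728×10^6 Pa = 1.728 MPa
andesite: 2717 kg/m³ × 10 m/s² × 2310 m = 6.276×10^7 Pa = 62.76 MPa
marble: 2667 kg/m³ × 10 m/s² × 310 m = 8.268×10^6 Pa = 8.268 MPa
Total = 1.728 + 62.76 + 8.268 = 72.758 MPa
Pore pressure P_p = λ·σ_v = 0.64 × 72.76 MPa = 46.57 MPa
Effective stress σ' = σ_v − P_p = 72.76 − 46.57 = 26.193 MPa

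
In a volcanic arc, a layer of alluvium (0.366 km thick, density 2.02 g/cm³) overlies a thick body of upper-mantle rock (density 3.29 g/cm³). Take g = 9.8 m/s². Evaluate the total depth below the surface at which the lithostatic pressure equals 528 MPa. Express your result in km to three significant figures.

Pressure at base of upper layers: 2020×9.8×366 = 7.245×10^6 Pa = 7.245 MPa
Remaining pressure to be supplied by upper-mantle rock: 5.280×10^8 − 7.245×10^6 = 5.208×10^8 Pa
Additional depth in upper-mantle rock = 5.208×10^8 Pa / (3290 kg/m³ × 9.8 m/s²) = 16151 m
Total depth = 366 m + 16151 m = 16517 m
= 16.517 km

16.5 km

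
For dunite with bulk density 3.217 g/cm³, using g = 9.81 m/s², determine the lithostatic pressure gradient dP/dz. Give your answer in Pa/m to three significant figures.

31600 Pa/m

dP/dz = ρg = 3217 kg/m³ × 9.81 m/s² = 31559 Pa/m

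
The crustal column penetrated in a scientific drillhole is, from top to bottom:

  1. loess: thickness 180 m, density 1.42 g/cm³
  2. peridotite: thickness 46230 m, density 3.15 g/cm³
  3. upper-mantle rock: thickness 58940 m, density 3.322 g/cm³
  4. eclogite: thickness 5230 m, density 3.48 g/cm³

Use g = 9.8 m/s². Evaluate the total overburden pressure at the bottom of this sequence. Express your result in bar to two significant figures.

loess: 1420 kg/m³ × 9.8 m/s² × 180 m = 2.505×10^6 Pa = 25.05 bar
peridotite: 3150 kg/m³ × 9.8 m/s² × 46230 m = 1.427×10^9 Pa = 14271 bar
upper-mantle rock: 3322 kg/m³ × 9.8 m/s² × 58940 m = 1.919×10^9 Pa = 19188 bar
eclogite: 3480 kg/m³ × 9.8 m/s² × 5230 m = 1.784×10^8 Pa = 1784 bar
Total = 25.05 + 14271 + 19188 + 1784 = 35268 bar

35000 bar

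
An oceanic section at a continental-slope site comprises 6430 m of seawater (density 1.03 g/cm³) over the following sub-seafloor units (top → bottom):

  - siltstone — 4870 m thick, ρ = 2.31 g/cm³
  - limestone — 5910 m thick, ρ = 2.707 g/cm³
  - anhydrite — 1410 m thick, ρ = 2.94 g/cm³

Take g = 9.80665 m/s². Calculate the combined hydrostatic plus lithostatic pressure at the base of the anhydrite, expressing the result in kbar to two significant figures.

3.7 kbar

seawater: 1030 kg/m³ × 9.80665 m/s² × 6430 m = 6.495×10^7 Pa = 0.6495 kbar
siltstone: 2310 kg/m³ × 9.80665 m/s² × 4870 m = 1.103×10^8 Pa = 1.103 kbar
limestone: 2707 kg/m³ × 9.80665 m/s² × 5910 m = 1.569×10^8 Pa = 1.569 kbar
anhydrite: 2940 kg/m³ × 9.80665 m/s² × 1410 m = 4.065×10^7 Pa = 0.4065 kbar
Total = 0.6495 + 1.103 + 1.569 + 0.4065 = 3.7281 kbar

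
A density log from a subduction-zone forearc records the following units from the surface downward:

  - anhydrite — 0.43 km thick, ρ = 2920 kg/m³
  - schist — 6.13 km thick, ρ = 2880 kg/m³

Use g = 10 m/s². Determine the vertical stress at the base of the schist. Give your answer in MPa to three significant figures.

anhydrite: 2920 kg/m³ × 10 m/s² × 430 m = 1.256×10^7 Pa = 12.56 MPa
schist: 2880 kg/m³ × 10 m/s² × 6130 m = 1.765×10^8 Pa = 176.5 MPa
Total = 12.56 + 176.5 = 189.10 MPa

189 MPa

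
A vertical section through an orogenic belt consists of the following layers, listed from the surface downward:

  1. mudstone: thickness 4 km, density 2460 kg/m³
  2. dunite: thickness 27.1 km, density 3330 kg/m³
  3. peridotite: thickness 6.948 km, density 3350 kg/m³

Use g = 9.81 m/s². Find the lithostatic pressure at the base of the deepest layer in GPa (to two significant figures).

mudstone: 2460 kg/m³ × 9.81 m/s² × 4000 m = 9.653×10^7 Pa = 0.09653 GPa
dunite: 3330 kg/m³ × 9.81 m/s² × 27100 m = 8.853×10^8 Pa = 0.8853 GPa
peridotite: 3350 kg/m³ × 9.81 m/s² × 6948 m = 2.283×10^8 Pa = 0.2283 GPa
Total = 0.09653 + 0.8853 + 0.2283 = 1.2101 GPa

1.2 GPa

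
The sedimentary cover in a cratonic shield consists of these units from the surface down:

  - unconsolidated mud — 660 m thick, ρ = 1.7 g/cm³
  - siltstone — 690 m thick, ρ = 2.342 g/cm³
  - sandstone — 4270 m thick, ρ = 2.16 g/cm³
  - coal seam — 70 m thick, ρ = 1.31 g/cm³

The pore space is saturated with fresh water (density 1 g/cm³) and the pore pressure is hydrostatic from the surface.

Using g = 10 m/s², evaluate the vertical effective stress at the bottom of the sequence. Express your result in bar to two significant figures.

640 bar

Overburden (lithostatic) stress σ_v:
unconsolidated mud: 1700 kg/m³ × 10 m/s² × 660 m = 1.122×10^7 Pa = 11.22 MPa
siltstone: 2342 kg/m³ × 10 m/s² × 690 m = 1.616×10^7 Pa = 16.16 MPa
sandstone: 2160 kg/m³ × 10 m/s² × 4270 m = 9.223×10^7 Pa = 92.23 MPa
coal seam: 1310 kg/m³ × 10 m/s² × 70 m = 9.170×10^5 Pa = 0.9170 MPa
Total = 11.22 + 16.16 + 92.23 + 0.9170 = 120.53 MPa
Pore pressure P_p = 1000 kg/m³ × 10 m/s² × 5690 m = 5.690×10^7 Pa = 56.90 MPa
Effective stress σ' = σ_v − P_p = 120.5 − 56.90 = 63.629 MPa = 636.29 bar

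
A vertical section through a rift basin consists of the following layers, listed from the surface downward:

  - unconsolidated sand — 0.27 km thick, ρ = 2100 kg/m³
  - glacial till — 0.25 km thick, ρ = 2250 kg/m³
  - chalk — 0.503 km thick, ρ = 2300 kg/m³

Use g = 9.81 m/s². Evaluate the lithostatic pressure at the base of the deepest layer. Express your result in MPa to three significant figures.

22.4 MPa

unconsolidated sand: 2100 kg/m³ × 9.81 m/s² × 270 m = 5.562×10^6 Pa = 5.562 MPa
glacial till: 2250 kg/m³ × 9.81 m/s² × 250 m = 5.518×10^6 Pa = 5.518 MPa
chalk: 2300 kg/m³ × 9.81 m/s² × 503 m = 1.135×10^7 Pa = 11.35 MPa
Total = 5.562 + 5.518 + 11.35 = 22.430 MPa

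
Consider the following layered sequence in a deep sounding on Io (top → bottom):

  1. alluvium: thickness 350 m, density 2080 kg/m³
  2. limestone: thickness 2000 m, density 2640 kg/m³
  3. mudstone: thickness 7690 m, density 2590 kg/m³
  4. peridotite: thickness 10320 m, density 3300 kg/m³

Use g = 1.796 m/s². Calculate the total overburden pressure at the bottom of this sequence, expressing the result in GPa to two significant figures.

0.11 GPa

alluvium: 2080 kg/m³ × 1.796 m/s² × 350 m = 1.307×10^6 Pa = 1.307×10^-3 GPa
limestone: 2640 kg/m³ × 1.796 m/s² × 2000 m = 9.483×10^6 Pa = 9.483×10^-3 GPa
mudstone: 2590 kg/m³ × 1.796 m/s² × 7690 m = 3.577×10^7 Pa = 0.03577 GPa
peridotite: 3300 kg/m³ × 1.796 m/s² × 10320 m = 6.116×10^7 Pa = 0.06116 GPa
Total = 1.307×10^-3 + 9.483×10^-3 + 0.03577 + 0.06116 = 0.10773 GPa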